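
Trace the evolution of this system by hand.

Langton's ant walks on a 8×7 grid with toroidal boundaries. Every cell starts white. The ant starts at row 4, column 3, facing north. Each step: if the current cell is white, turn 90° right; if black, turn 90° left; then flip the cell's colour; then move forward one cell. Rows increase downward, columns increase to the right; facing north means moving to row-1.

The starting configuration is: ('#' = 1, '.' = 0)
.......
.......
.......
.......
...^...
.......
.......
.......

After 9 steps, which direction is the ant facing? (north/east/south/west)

west

gen 0: .......
.......
.......
.......
...^...
.......
.......
.......
gen 1: .......
.......
.......
.......
...#>..
.......
.......
.......
gen 2: .......
.......
.......
.......
...##..
....v..
.......
.......
gen 3: .......
.......
.......
.......
...##..
...<#..
.......
.......
gen 4: .......
.......
.......
.......
...^#..
...##..
.......
.......
gen 5: .......
.......
.......
.......
..<.#..
...##..
.......
.......
gen 6: .......
.......
.......
..^....
..#.#..
...##..
.......
.......
gen 7: .......
.......
.......
..#>...
..#.#..
...##..
.......
.......
gen 8: .......
.......
.......
..##...
..#v#..
...##..
.......
.......
gen 9: .......
.......
.......
..##...
..<##..
...##..
.......
.......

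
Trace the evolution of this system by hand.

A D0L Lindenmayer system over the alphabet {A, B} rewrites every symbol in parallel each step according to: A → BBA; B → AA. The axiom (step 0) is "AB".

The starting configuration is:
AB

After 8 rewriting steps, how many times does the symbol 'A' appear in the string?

2047

t=0: AB
t=1: BBAAA
t=2: AAAABBABBABBA
t=3: BBABBABBABBAAAAABBAAAAABBAAAAABBA
t=4: AAAABBAAAAABBAAAAABBAAAAABBABBABBABBABBAAAAABBABBABBABBABBAAAAABBABBABBABBABBAAAAABBA
t=5: BBABBABBABBAAAAABBABBABBABBABBAAAAABBABBABBABBABBAAAAABBAB…ABBAAAAABBAAAAABBAAAAABBAAAAABBAAAAABBABBABBABBABBAAAAABBA  (len 217)
t=6: AAAABBAAAAABBAAAAABBAAAAABBABBABBABBABBAAAAABBAAAAABBAAAAA…ABBAAAAABBAAAAABBAAAAABBAAAAABBAAAAABBABBABBABBABBAAAAABBA  (len 557)
t=7: BBABBABBABBAAAAABBABBABBABBABBAAAAABBABBABBABBABBAAAAABBAB…ABBAAAAABBAAAAABBAAAAABBAAAAABBAAAAABBABBABBABBABBAAAAABBA  (len 1425)
t=8: AAAABBAAAAABBAAAAABBAAAAABBABBABBABBABBAAAAABBAAAAABBAAAAA…ABBAAAAABBAAAAABBAAAAABBAAAAABBAAAAABBABBABBABBABBAAAAABBA  (len 3653)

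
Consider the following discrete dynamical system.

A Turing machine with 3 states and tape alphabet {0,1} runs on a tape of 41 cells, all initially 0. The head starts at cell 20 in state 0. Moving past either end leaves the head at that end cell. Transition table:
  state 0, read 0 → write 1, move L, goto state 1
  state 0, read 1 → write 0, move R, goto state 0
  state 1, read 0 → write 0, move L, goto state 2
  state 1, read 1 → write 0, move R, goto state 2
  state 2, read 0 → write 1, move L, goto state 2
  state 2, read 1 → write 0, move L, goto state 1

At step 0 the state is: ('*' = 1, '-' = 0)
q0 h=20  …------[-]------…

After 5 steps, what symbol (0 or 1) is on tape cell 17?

step 0: q0 h=20  …------[-]------…
step 1: q1 h=19  …------[-]*-----…
step 2: q2 h=18  …------[-]-*----…
step 3: q2 h=17  …------[-]*-*---…
step 4: q2 h=16  …------[-]**-*--…
step 5: q2 h=15  …------[-]***-*-…

1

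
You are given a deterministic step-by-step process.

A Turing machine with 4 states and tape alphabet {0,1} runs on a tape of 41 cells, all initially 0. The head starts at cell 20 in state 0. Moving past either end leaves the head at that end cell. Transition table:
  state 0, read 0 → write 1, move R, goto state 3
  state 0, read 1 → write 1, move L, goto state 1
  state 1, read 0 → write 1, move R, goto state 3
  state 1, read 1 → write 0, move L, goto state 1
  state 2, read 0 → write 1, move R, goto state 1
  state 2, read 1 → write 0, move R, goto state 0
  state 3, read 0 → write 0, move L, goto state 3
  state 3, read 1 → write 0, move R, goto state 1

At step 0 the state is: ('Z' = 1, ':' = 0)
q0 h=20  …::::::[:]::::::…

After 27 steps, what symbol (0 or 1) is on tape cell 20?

0

k=0  q0 h=20  …::::::[:]::::::…
k=1  q3 h=21  …:::::Z[:]::::::…
k=2  q3 h=20  …::::::[Z]::::::…
k=3  q1 h=21  …::::::[:]::::::…
k=4  q3 h=22  …:::::Z[:]::::::…
k=5  q3 h=21  …::::::[Z]::::::…
k=6  q1 h=22  …::::::[:]::::::…
k=7  q3 h=23  …:::::Z[:]::::::…
k=8  q3 h=22  …::::::[Z]::::::…
k=9  q1 h=23  …::::::[:]::::::…
k=10  q3 h=24  …:::::Z[:]::::::…
k=11  q3 h=23  …::::::[Z]::::::…
k=12  q1 h=24  …::::::[:]::::::…
k=13  q3 h=25  …:::::Z[:]::::::…
k=14  q3 h=24  …::::::[Z]::::::…
k=15  q1 h=25  …::::::[:]::::::…
k=16  q3 h=26  …:::::Z[:]::::::…
k=17  q3 h=25  …::::::[Z]::::::…
k=18  q1 h=26  …::::::[:]::::::…
k=19  q3 h=27  …:::::Z[:]::::::…
k=20  q3 h=26  …::::::[Z]::::::…
k=21  q1 h=27  …::::::[:]::::::…
k=22  q3 h=28  …:::::Z[:]::::::…
k=23  q3 h=27  …::::::[Z]::::::…
k=24  q1 h=28  …::::::[:]::::::…
k=25  q3 h=29  …:::::Z[:]::::::…
k=26  q3 h=28  …::::::[Z]::::::…
k=27  q1 h=29  …::::::[:]::::::…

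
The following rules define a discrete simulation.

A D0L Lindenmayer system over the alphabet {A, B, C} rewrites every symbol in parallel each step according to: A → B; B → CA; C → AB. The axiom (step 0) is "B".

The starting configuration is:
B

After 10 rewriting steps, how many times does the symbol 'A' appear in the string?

55

gen 0: B
gen 1: CA
gen 2: ABB
gen 3: BCACA
gen 4: CAABBABB
gen 5: ABBBCACABCACA
gen 6: BCACACAABBABBCAABBABB
gen 7: CAABBABBABBBCACABCACAABBBCACABCACA
gen 8: ABBBCACABCACABCACACAABBABBCAABBABBBCACACAABBABBCAABBABB
gen 9: BCACACAABBABBCAABBABBCAABBABBABBBCACABCACAABBBCACABCACACAABBABBABBBCACABCACAABBBCACABCACA
gen 10: CAABBABBABBBCACABCACAABBBCACABCACAABBBCACABCACABCACACAABBA…ABBABBBCACABCACABCACACAABBABBCAABBABBBCACACAABBABBCAABBABB  (len 144)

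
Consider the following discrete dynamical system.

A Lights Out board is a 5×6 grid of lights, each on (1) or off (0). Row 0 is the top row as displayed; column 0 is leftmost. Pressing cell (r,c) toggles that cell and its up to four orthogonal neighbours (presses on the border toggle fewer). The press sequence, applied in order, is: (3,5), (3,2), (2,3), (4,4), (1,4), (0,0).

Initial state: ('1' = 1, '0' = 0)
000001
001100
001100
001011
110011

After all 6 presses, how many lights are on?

18

0) 000001
001100
001100
001011
110011
1) 000001
001100
001101
001000
110010
2) 000001
001100
000101
010100
111010
3) 000001
001000
001011
010000
111010
4) 000001
001000
001011
010010
111101
5) 000011
001111
001001
010010
111101
6) 110011
101111
001001
010010
111101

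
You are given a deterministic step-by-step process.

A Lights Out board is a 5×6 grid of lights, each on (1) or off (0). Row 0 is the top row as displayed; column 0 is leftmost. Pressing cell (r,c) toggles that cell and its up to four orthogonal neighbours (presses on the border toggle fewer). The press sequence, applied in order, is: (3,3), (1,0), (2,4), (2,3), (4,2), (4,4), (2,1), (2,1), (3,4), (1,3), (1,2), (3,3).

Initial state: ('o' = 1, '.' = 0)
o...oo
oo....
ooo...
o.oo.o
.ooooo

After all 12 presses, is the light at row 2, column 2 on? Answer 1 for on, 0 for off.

1

k=0  o...oo
oo....
ooo...
o.oo.o
.ooooo
k=1  o...oo
oo....
oooo..
o...oo
.oo.oo
k=2  ....oo
......
.ooo..
o...oo
.oo.oo
k=3  ....oo
....o.
.oo.oo
o....o
.oo.oo
k=4  ....oo
...oo.
.o.o.o
o..o.o
.oo.oo
k=5  ....oo
...oo.
.o.o.o
o.oo.o
...ooo
k=6  ....oo
...oo.
.o.o.o
o.oooo
......
k=7  ....oo
.o.oo.
o.oo.o
oooooo
......
k=8  ....oo
...oo.
.o.o.o
o.oooo
......
k=9  ....oo
...oo.
.o.ooo
o.o...
....o.
k=10  ...ooo
..o...
.o..oo
o.o...
....o.
k=11  ..oooo
.o.o..
.oo.oo
o.o...
....o.
k=12  ..oooo
.o.o..
.ooooo
o..oo.
...oo.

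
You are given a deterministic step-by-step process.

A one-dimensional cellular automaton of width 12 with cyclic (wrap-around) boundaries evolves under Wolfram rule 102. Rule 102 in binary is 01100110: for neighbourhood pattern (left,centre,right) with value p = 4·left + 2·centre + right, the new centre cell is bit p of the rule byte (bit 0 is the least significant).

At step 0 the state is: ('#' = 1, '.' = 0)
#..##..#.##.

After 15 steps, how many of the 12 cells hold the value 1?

4

step 0: #..##..#.##.
step 1: #.#.#.###.##
step 2: ######..##..
step 3: .....#.#.#.#
step 4: ....########
step 5: ...#.......#
step 6: ..##......##
step 7: .#.#.....#.#
step 8: ####....####
step 9: ...#...#....
step 10: ..##..##....
step 11: .#.#.#.#....
step 12: ########....
step 13: .......#...#
step 14: ......##..##
step 15: .....#.#.#.#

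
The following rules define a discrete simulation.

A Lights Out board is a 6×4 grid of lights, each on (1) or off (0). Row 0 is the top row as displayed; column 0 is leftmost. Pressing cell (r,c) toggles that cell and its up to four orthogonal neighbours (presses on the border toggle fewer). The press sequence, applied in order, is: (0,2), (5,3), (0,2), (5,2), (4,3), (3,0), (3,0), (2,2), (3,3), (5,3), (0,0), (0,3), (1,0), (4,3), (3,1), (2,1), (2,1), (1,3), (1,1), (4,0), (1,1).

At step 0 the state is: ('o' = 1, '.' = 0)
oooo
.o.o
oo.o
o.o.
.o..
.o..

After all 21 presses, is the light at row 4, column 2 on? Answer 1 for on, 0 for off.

t=0: oooo
.o.o
oo.o
o.o.
.o..
.o..
t=1: o...
.ooo
oo.o
o.o.
.o..
.o..
t=2: o...
.ooo
oo.o
o.o.
.o.o
.ooo
t=3: oooo
.o.o
oo.o
o.o.
.o.o
.ooo
t=4: oooo
.o.o
oo.o
o.o.
.ooo
....
t=5: oooo
.o.o
oo.o
o.oo
.o..
...o
t=6: oooo
.o.o
.o.o
.ooo
oo..
...o
t=7: oooo
.o.o
oo.o
o.oo
.o..
...o
t=8: oooo
.ooo
o.o.
o..o
.o..
...o
t=9: oooo
.ooo
o.oo
o.o.
.o.o
...o
t=10: oooo
.ooo
o.oo
o.o.
.o..
..o.
t=11: ..oo
oooo
o.oo
o.o.
.o..
..o.
t=12: ....
ooo.
o.oo
o.o.
.o..
..o.
t=13: o...
..o.
..oo
o.o.
.o..
..o.
t=14: o...
..o.
..oo
o.oo
.ooo
..oo
t=15: o...
..o.
.ooo
.o.o
..oo
..oo
t=16: o...
.oo.
o..o
...o
..oo
..oo
t=17: o...
..o.
.ooo
.o.o
..oo
..oo
t=18: o..o
...o
.oo.
.o.o
..oo
..oo
t=19: oo.o
oooo
..o.
.o.o
..oo
..oo
t=20: oo.o
oooo
..o.
oo.o
oooo
o.oo
t=21: o..o
...o
.oo.
oo.o
oooo
o.oo

1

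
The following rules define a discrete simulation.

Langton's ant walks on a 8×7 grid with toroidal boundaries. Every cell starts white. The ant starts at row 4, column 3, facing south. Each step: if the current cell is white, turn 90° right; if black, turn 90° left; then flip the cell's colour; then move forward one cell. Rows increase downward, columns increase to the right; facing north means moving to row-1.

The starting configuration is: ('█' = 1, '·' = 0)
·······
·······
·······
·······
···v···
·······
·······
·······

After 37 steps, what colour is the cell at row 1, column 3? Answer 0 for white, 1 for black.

k=0  ·······
·······
·······
·······
···v···
·······
·······
·······
k=1  ·······
·······
·······
·······
··<█···
·······
·······
·······
k=2  ·······
·······
·······
··^····
··██···
·······
·······
·······
k=3  ·······
·······
·······
··█>···
··██···
·······
·······
·······
k=4  ·······
·······
·······
··██···
··█v···
·······
·······
·······
k=5  ·······
·······
·······
··██···
··█·>··
·······
·······
·······
k=6  ·······
·······
·······
··██···
··█·█··
····v··
·······
·······
k=7  ·······
·······
·······
··██···
··█·█··
···<█··
·······
·······
k=8  ·······
·······
·······
··██···
··█^█··
···██··
·······
·······
k=9  ·······
·······
·······
··██···
··██>··
···██··
·······
·······
k=10  ·······
·······
·······
··██^··
··██···
···██··
·······
·······
k=11  ·······
·······
·······
··███>·
··██···
···██··
·······
·······
k=12  ·······
·······
·······
··████·
··██·v·
···██··
·······
·······
k=13  ·······
·······
·······
··████·
··██<█·
···██··
·······
·······
k=14  ·······
·······
·······
··██^█·
··████·
···██··
·······
·······
k=15  ·······
·······
·······
··█<·█·
··████·
···██··
·······
·······
k=16  ·······
·······
·······
··█··█·
··█v██·
···██··
·······
·······
k=17  ·······
·······
·······
··█··█·
··█·>█·
···██··
·······
·······
k=18  ·······
·······
·······
··█·^█·
··█··█·
···██··
·······
·······
k=19  ·······
·······
·······
··█·█>·
··█··█·
···██··
·······
·······
k=20  ·······
·······
·····^·
··█·█··
··█··█·
···██··
·······
·······
k=21  ·······
·······
·····█>
··█·█··
··█··█·
···██··
·······
·······
k=22  ·······
·······
·····██
··█·█·v
··█··█·
···██··
·······
·······
k=23  ·······
·······
·····██
··█·█<█
··█··█·
···██··
·······
·······
k=24  ·······
·······
·····^█
··█·███
··█··█·
···██··
·······
·······
k=25  ·······
·······
····<·█
··█·███
··█··█·
···██··
·······
·······
k=26  ·······
····^··
····█·█
··█·███
··█··█·
···██··
·······
·······
k=27  ·······
····█>·
····█·█
··█·███
··█··█·
···██··
·······
·······
k=28  ·······
····██·
····█v█
··█·███
··█··█·
···██··
·······
·······
k=29  ·······
····██·
····<██
··█·███
··█··█·
···██··
·······
·······
k=30  ·······
····██·
·····██
··█·v██
··█··█·
···██··
·······
·······
k=31  ·······
····██·
·····██
··█··>█
··█··█·
···██··
·······
·······
k=32  ·······
····██·
·····^█
··█···█
··█··█·
···██··
·······
·······
k=33  ·······
····██·
····<·█
··█···█
··█··█·
···██··
·······
·······
k=34  ·······
····^█·
····█·█
··█···█
··█··█·
···██··
·······
·······
k=35  ·······
···<·█·
····█·█
··█···█
··█··█·
···██··
·······
·······
k=36  ···^···
···█·█·
····█·█
··█···█
··█··█·
···██··
·······
·······
k=37  ···█>··
···█·█·
····█·█
··█···█
··█··█·
···██··
·······
·······

1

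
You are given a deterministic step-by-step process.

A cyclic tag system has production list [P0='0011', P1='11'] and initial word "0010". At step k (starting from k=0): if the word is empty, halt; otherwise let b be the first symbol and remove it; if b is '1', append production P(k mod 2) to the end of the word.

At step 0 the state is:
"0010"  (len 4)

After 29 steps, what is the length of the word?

25

k=0  "0010"  (len 4)
k=1  "010"  (len 3)
k=2  "10"  (len 2)
k=3  "00011"  (len 5)
k=4  "0011"  (len 4)
k=5  "011"  (len 3)
k=6  "11"  (len 2)
k=7  "10011"  (len 5)
k=8  "001111"  (len 6)
k=9  "01111"  (len 5)
k=10  "1111"  (len 4)
k=11  "1110011"  (len 7)
k=12  "11001111"  (len 8)
k=13  "10011110011"  (len 11)
k=14  "001111001111"  (len 12)
k=15  "01111001111"  (len 11)
k=16  "1111001111"  (len 10)
k=17  "1110011110011"  (len 13)
k=18  "11001111001111"  (len 14)
k=19  "10011110011110011"  (len 17)
k=20  "001111001111001111"  (len 18)
k=21  "01111001111001111"  (len 17)
k=22  "1111001111001111"  (len 16)
k=23  "1110011110011110011"  (len 19)
k=24  "11001111001111001111"  (len 20)
k=25  "10011110011110011110011"  (len 23)
k=26  "001111001111001111001111"  (len 24)
k=27  "01111001111001111001111"  (len 23)
k=28  "1111001111001111001111"  (len 22)
k=29  "1110011110011110011110011"  (len 25)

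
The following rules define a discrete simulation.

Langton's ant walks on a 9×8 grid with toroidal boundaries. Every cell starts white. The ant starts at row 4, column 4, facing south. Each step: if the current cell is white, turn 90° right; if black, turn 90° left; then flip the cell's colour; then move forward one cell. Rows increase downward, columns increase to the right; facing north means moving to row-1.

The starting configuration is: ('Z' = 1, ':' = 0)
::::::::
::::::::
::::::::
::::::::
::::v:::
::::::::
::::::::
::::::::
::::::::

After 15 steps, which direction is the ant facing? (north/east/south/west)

west

0) ::::::::
::::::::
::::::::
::::::::
::::v:::
::::::::
::::::::
::::::::
::::::::
1) ::::::::
::::::::
::::::::
::::::::
:::<Z:::
::::::::
::::::::
::::::::
::::::::
2) ::::::::
::::::::
::::::::
:::^::::
:::ZZ:::
::::::::
::::::::
::::::::
::::::::
3) ::::::::
::::::::
::::::::
:::Z>:::
:::ZZ:::
::::::::
::::::::
::::::::
::::::::
4) ::::::::
::::::::
::::::::
:::ZZ:::
:::Zv:::
::::::::
::::::::
::::::::
::::::::
5) ::::::::
::::::::
::::::::
:::ZZ:::
:::Z:>::
::::::::
::::::::
::::::::
::::::::
6) ::::::::
::::::::
::::::::
:::ZZ:::
:::Z:Z::
:::::v::
::::::::
::::::::
::::::::
7) ::::::::
::::::::
::::::::
:::ZZ:::
:::Z:Z::
::::<Z::
::::::::
::::::::
::::::::
8) ::::::::
::::::::
::::::::
:::ZZ:::
:::Z^Z::
::::ZZ::
::::::::
::::::::
::::::::
9) ::::::::
::::::::
::::::::
:::ZZ:::
:::ZZ>::
::::ZZ::
::::::::
::::::::
::::::::
10) ::::::::
::::::::
::::::::
:::ZZ^::
:::ZZ:::
::::ZZ::
::::::::
::::::::
::::::::
11) ::::::::
::::::::
::::::::
:::ZZZ>:
:::ZZ:::
::::ZZ::
::::::::
::::::::
::::::::
12) ::::::::
::::::::
::::::::
:::ZZZZ:
:::ZZ:v:
::::ZZ::
::::::::
::::::::
::::::::
13) ::::::::
::::::::
::::::::
:::ZZZZ:
:::ZZ<Z:
::::ZZ::
::::::::
::::::::
::::::::
14) ::::::::
::::::::
::::::::
:::ZZ^Z:
:::ZZZZ:
::::ZZ::
::::::::
::::::::
::::::::
15) ::::::::
::::::::
::::::::
:::Z<:Z:
:::ZZZZ:
::::ZZ::
::::::::
::::::::
::::::::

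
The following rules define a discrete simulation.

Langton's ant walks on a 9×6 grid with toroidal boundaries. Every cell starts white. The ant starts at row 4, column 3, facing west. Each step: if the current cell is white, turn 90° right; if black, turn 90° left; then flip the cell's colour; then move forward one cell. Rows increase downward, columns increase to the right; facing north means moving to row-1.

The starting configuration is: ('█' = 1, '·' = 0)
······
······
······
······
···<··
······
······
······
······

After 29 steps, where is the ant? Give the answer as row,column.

0) ······
······
······
······
···<··
······
······
······
······
1) ······
······
······
···^··
···█··
······
······
······
······
2) ······
······
······
···█>·
···█··
······
······
······
······
3) ······
······
······
···██·
···█v·
······
······
······
······
4) ······
······
······
···██·
···<█·
······
······
······
······
5) ······
······
······
···██·
····█·
···v··
······
······
······
6) ······
······
······
···██·
····█·
··<█··
······
······
······
7) ······
······
······
···██·
··^·█·
··██··
······
······
······
8) ······
······
······
···██·
··█>█·
··██··
······
······
······
9) ······
······
······
···██·
··███·
··█v··
······
······
······
10) ······
······
······
···██·
··███·
··█·>·
······
······
······
11) ······
······
······
···██·
··███·
··█·█·
····v·
······
······
12) ······
······
······
···██·
··███·
··█·█·
···<█·
······
······
13) ······
······
······
···██·
··███·
··█^█·
···██·
······
······
14) ······
······
······
···██·
··███·
··██>·
···██·
······
······
15) ······
······
······
···██·
··██^·
··██··
···██·
······
······
16) ······
······
······
···██·
··█<··
··██··
···██·
······
······
17) ······
······
······
···██·
··█···
··█v··
···██·
······
······
18) ······
······
······
···██·
··█···
··█·>·
···██·
······
······
19) ······
······
······
···██·
··█···
··█·█·
···█v·
······
······
20) ······
······
······
···██·
··█···
··█·█·
···█·>
······
······
21) ······
······
······
···██·
··█···
··█·█·
···█·█
·····v
······
22) ······
······
······
···██·
··█···
··█·█·
···█·█
····<█
······
23) ······
······
······
···██·
··█···
··█·█·
···█^█
····██
······
24) ······
······
······
···██·
··█···
··█·█·
···██>
····██
······
25) ······
······
······
···██·
··█···
··█·█^
···██·
····██
······
26) ······
······
······
···██·
··█···
>·█·██
···██·
····██
······
27) ······
······
······
···██·
··█···
█·█·██
v··██·
····██
······
28) ······
······
······
···██·
··█···
█·█·██
█··██<
····██
······
29) ······
······
······
···██·
··█···
█·█·█^
█··███
····██
······

5,5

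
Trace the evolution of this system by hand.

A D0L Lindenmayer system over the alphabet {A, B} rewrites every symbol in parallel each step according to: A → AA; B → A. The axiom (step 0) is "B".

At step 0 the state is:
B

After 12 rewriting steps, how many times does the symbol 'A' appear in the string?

t=0: B
t=1: A
t=2: AA
t=3: AAAA
t=4: AAAAAAAA
t=5: AAAAAAAAAAAAAAAA
t=6: AAAAAAAAAAAAAAAAAAAAAAAAAAAAAAAA
t=7: AAAAAAAAAAAAAAAAAAAAAAAAAAAAAAAAAAAAAAAAAAAAAAAAAAAAAAAAAAAAAAAA
t=8: AAAAAAAAAAAAAAAAAAAAAAAAAAAAAAAAAAAAAAAAAAAAAAAAAAAAAAAAAA…AAAAAAAAAAAAAAAAAAAAAAAAAAAAAAAAAAAAAAAAAAAAAAAAAAAAAAAAAA  (len 128)
t=9: AAAAAAAAAAAAAAAAAAAAAAAAAAAAAAAAAAAAAAAAAAAAAAAAAAAAAAAAAA…AAAAAAAAAAAAAAAAAAAAAAAAAAAAAAAAAAAAAAAAAAAAAAAAAAAAAAAAAA  (len 256)
t=10: AAAAAAAAAAAAAAAAAAAAAAAAAAAAAAAAAAAAAAAAAAAAAAAAAAAAAAAAAA…AAAAAAAAAAAAAAAAAAAAAAAAAAAAAAAAAAAAAAAAAAAAAAAAAAAAAAAAAA  (len 512)
t=11: AAAAAAAAAAAAAAAAAAAAAAAAAAAAAAAAAAAAAAAAAAAAAAAAAAAAAAAAAA…AAAAAAAAAAAAAAAAAAAAAAAAAAAAAAAAAAAAAAAAAAAAAAAAAAAAAAAAAA  (len 1024)
t=12: AAAAAAAAAAAAAAAAAAAAAAAAAAAAAAAAAAAAAAAAAAAAAAAAAAAAAAAAAA…AAAAAAAAAAAAAAAAAAAAAAAAAAAAAAAAAAAAAAAAAAAAAAAAAAAAAAAAAA  (len 2048)

2048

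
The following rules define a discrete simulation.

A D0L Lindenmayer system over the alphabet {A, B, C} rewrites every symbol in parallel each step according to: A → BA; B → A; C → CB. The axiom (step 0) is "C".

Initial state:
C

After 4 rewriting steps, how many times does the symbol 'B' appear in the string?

[0] C
[1] CB
[2] CBA
[3] CBABA
[4] CBABAABA

3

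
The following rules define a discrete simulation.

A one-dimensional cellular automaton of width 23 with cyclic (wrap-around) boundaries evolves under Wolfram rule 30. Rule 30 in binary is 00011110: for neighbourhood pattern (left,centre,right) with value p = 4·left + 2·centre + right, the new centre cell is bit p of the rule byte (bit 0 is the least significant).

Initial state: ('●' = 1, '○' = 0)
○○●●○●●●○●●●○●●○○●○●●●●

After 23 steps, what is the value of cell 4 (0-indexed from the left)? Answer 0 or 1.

0

t=0: ○○●●○●●●○●●●○●●○○●○●●●●
t=1: ●●●○○●○○○●○○○●○●●●○●○○○
t=2: ●○○●●●●○●●●○●●○●○○○●●○●
t=3: ○●●●○○○○●○○○●○○●●○●●○○●
t=4: ○●○○●○○●●●○●●●●●○○●○●●●
t=5: ○●●●●●●●○○○●○○○○●●●○●○○
t=6: ●●○○○○○○●○●●●○○●●○○○●●○
t=7: ●○●○○○○●●○●○○●●●○●○●●○○
t=8: ●○●●○○●●○○●●●●○○○●○●○●●
t=9: ○○●○●●●○●●●○○○●○●●○●○●○
t=10: ○●●○●○○○●○○●○●●○●○○●○●●
t=11: ○●○○●●○●●●●●○●○○●●●●○●○
t=12: ●●●●●○○●○○○○○●●●●○○○○●●
t=13: ○○○○○●●●●○○○●●○○○●○○●●○
t=14: ○○○○●●○○○●○●●○●○●●●●●○●
t=15: ●○○●●○●○●●○●○○●○●○○○○○●
t=16: ○●●●○○●○●○○●●●●○●●○○○●●
t=17: ○●○○●●●○●●●●○○○○●○●○●●○
t=18: ●●●●●○○○●○○○●○○●●○●○●○●
t=19: ○○○○○●○●●●○●●●●●○○●○●○●
t=20: ●○○○●●○●○○○●○○○○●●●○●○●
t=21: ○●○●●○○●●○●●●○○●●○○○●○●
t=22: ○●○●○●●●○○●○○●●●○●○●●○●
t=23: ○●○●○●○○●●●●●●○○○●○●○○●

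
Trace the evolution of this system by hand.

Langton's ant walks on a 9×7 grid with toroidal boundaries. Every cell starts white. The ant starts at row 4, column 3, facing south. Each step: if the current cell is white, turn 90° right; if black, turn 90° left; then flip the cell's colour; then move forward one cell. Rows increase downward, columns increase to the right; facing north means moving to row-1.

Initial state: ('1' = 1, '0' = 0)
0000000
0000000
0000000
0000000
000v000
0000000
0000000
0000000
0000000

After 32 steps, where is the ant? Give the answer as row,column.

2,5

step 0: 0000000
0000000
0000000
0000000
000v000
0000000
0000000
0000000
0000000
step 1: 0000000
0000000
0000000
0000000
00<1000
0000000
0000000
0000000
0000000
step 2: 0000000
0000000
0000000
00^0000
0011000
0000000
0000000
0000000
0000000
step 3: 0000000
0000000
0000000
001>000
0011000
0000000
0000000
0000000
0000000
step 4: 0000000
0000000
0000000
0011000
001v000
0000000
0000000
0000000
0000000
step 5: 0000000
0000000
0000000
0011000
0010>00
0000000
0000000
0000000
0000000
step 6: 0000000
0000000
0000000
0011000
0010100
0000v00
0000000
0000000
0000000
step 7: 0000000
0000000
0000000
0011000
0010100
000<100
0000000
0000000
0000000
step 8: 0000000
0000000
0000000
0011000
001^100
0001100
0000000
0000000
0000000
step 9: 0000000
0000000
0000000
0011000
0011>00
0001100
0000000
0000000
0000000
step 10: 0000000
0000000
0000000
0011^00
0011000
0001100
0000000
0000000
0000000
step 11: 0000000
0000000
0000000
00111>0
0011000
0001100
0000000
0000000
0000000
step 12: 0000000
0000000
0000000
0011110
00110v0
0001100
0000000
0000000
0000000
step 13: 0000000
0000000
0000000
0011110
0011<10
0001100
0000000
0000000
0000000
step 14: 0000000
0000000
0000000
0011^10
0011110
0001100
0000000
0000000
0000000
step 15: 0000000
0000000
0000000
001<010
0011110
0001100
0000000
0000000
0000000
step 16: 0000000
0000000
0000000
0010010
001v110
0001100
0000000
0000000
0000000
step 17: 0000000
0000000
0000000
0010010
0010>10
0001100
0000000
0000000
0000000
step 18: 0000000
0000000
0000000
0010^10
0010010
0001100
0000000
0000000
0000000
step 19: 0000000
0000000
0000000
00101>0
0010010
0001100
0000000
0000000
0000000
step 20: 0000000
0000000
00000^0
0010100
0010010
0001100
0000000
0000000
0000000
step 21: 0000000
0000000
000001>
0010100
0010010
0001100
0000000
0000000
0000000
step 22: 0000000
0000000
0000011
001010v
0010010
0001100
0000000
0000000
0000000
step 23: 0000000
0000000
0000011
00101<1
0010010
0001100
0000000
0000000
0000000
step 24: 0000000
0000000
00000^1
0010111
0010010
0001100
0000000
0000000
0000000
step 25: 0000000
0000000
0000<01
0010111
0010010
0001100
0000000
0000000
0000000
step 26: 0000000
0000^00
0000101
0010111
0010010
0001100
0000000
0000000
0000000
step 27: 0000000
00001>0
0000101
0010111
0010010
0001100
0000000
0000000
0000000
step 28: 0000000
0000110
00001v1
0010111
0010010
0001100
0000000
0000000
0000000
step 29: 0000000
0000110
0000<11
0010111
0010010
0001100
0000000
0000000
0000000
step 30: 0000000
0000110
0000011
0010v11
0010010
0001100
0000000
0000000
0000000
step 31: 0000000
0000110
0000011
00100>1
0010010
0001100
0000000
0000000
0000000
step 32: 0000000
0000110
00000^1
0010001
0010010
0001100
0000000
0000000
0000000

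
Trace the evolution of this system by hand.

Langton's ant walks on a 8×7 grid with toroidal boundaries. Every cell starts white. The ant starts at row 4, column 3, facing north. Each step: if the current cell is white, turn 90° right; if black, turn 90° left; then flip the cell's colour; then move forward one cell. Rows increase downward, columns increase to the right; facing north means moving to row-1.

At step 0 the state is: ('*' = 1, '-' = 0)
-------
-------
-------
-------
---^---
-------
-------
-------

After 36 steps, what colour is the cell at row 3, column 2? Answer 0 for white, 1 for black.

k=0  -------
-------
-------
-------
---^---
-------
-------
-------
k=1  -------
-------
-------
-------
---*>--
-------
-------
-------
k=2  -------
-------
-------
-------
---**--
----v--
-------
-------
k=3  -------
-------
-------
-------
---**--
---<*--
-------
-------
k=4  -------
-------
-------
-------
---^*--
---**--
-------
-------
k=5  -------
-------
-------
-------
--<-*--
---**--
-------
-------
k=6  -------
-------
-------
--^----
--*-*--
---**--
-------
-------
k=7  -------
-------
-------
--*>---
--*-*--
---**--
-------
-------
k=8  -------
-------
-------
--**---
--*v*--
---**--
-------
-------
k=9  -------
-------
-------
--**---
--<**--
---**--
-------
-------
k=10  -------
-------
-------
--**---
---**--
--v**--
-------
-------
k=11  -------
-------
-------
--**---
---**--
-<***--
-------
-------
k=12  -------
-------
-------
--**---
-^-**--
-****--
-------
-------
k=13  -------
-------
-------
--**---
-*>**--
-****--
-------
-------
k=14  -------
-------
-------
--**---
-****--
-*v**--
-------
-------
k=15  -------
-------
-------
--**---
-****--
-*->*--
-------
-------
k=16  -------
-------
-------
--**---
-**^*--
-*--*--
-------
-------
k=17  -------
-------
-------
--**---
-*<-*--
-*--*--
-------
-------
k=18  -------
-------
-------
--**---
-*--*--
-*v-*--
-------
-------
k=19  -------
-------
-------
--**---
-*--*--
-<*-*--
-------
-------
k=20  -------
-------
-------
--**---
-*--*--
--*-*--
-v-----
-------
k=21  -------
-------
-------
--**---
-*--*--
--*-*--
<*-----
-------
k=22  -------
-------
-------
--**---
-*--*--
^-*-*--
**-----
-------
k=23  -------
-------
-------
--**---
-*--*--
*>*-*--
**-----
-------
k=24  -------
-------
-------
--**---
-*--*--
***-*--
*v-----
-------
k=25  -------
-------
-------
--**---
-*--*--
***-*--
*->----
-------
k=26  -------
-------
-------
--**---
-*--*--
***-*--
*-*----
--v----
k=27  -------
-------
-------
--**---
-*--*--
***-*--
*-*----
-<*----
k=28  -------
-------
-------
--**---
-*--*--
***-*--
*^*----
-**----
k=29  -------
-------
-------
--**---
-*--*--
***-*--
**>----
-**----
k=30  -------
-------
-------
--**---
-*--*--
**^-*--
**-----
-**----
k=31  -------
-------
-------
--**---
-*--*--
*<--*--
**-----
-**----
k=32  -------
-------
-------
--**---
-*--*--
*---*--
*v-----
-**----
k=33  -------
-------
-------
--**---
-*--*--
*---*--
*->----
-**----
k=34  -------
-------
-------
--**---
-*--*--
*---*--
*-*----
-*v----
k=35  -------
-------
-------
--**---
-*--*--
*---*--
*-*----
-*->---
k=36  ---v---
-------
-------
--**---
-*--*--
*---*--
*-*----
-*-*---

1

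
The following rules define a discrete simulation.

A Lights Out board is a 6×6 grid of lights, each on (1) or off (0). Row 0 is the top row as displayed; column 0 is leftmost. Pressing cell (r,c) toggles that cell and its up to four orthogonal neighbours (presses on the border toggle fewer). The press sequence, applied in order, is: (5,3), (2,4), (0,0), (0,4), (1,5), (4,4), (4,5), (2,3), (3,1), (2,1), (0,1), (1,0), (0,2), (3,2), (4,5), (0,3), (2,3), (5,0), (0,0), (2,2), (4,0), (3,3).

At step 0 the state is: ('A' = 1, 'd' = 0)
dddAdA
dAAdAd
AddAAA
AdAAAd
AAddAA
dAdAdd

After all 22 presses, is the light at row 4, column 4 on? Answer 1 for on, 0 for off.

[0] dddAdA
dAAdAd
AddAAA
AdAAAd
AAddAA
dAdAdd
[1] dddAdA
dAAdAd
AddAAA
AdAAAd
AAdAAA
dAAdAd
[2] dddAdA
dAAddd
Addddd
AdAAdd
AAdAAA
dAAdAd
[3] AAdAdA
AAAddd
Addddd
AdAAdd
AAdAAA
dAAdAd
[4] AAddAd
AAAdAd
Addddd
AdAAdd
AAdAAA
dAAdAd
[5] AAddAA
AAAddA
AddddA
AdAAdd
AAdAAA
dAAdAd
[6] AAddAA
AAAddA
AddddA
AdAAAd
AAdddd
dAAddd
[7] AAddAA
AAAddA
AddddA
AdAAAA
AAddAA
dAAddA
[8] AAddAA
AAAAdA
AdAAAA
AdAdAA
AAddAA
dAAddA
[9] AAddAA
AAAAdA
AAAAAA
dAddAA
AdddAA
dAAddA
[10] AAddAA
AdAAdA
dddAAA
ddddAA
AdddAA
dAAddA
[11] ddAdAA
AAAAdA
dddAAA
ddddAA
AdddAA
dAAddA
[12] AdAdAA
ddAAdA
AddAAA
ddddAA
AdddAA
dAAddA
[13] AAdAAA
dddAdA
AddAAA
ddddAA
AdddAA
dAAddA
[14] AAdAAA
dddAdA
AdAAAA
dAAAAA
AdAdAA
dAAddA
[15] AAdAAA
dddAdA
AdAAAA
dAAAAd
AdAddd
dAAddd
[16] AAAddA
dddddA
AdAAAA
dAAAAd
AdAddd
dAAddd
[17] AAAddA
dddAdA
AddddA
dAAdAd
AdAddd
dAAddd
[18] AAAddA
dddAdA
AddddA
dAAdAd
ddAddd
AdAddd
[19] ddAddA
AddAdA
AddddA
dAAdAd
ddAddd
AdAddd
[20] ddAddA
AdAAdA
AAAAdA
dAddAd
ddAddd
AdAddd
[21] ddAddA
AdAAdA
AAAAdA
AAddAd
AAAddd
ddAddd
[22] ddAddA
AdAAdA
AAAddA
AAAAdd
AAAAdd
ddAddd

0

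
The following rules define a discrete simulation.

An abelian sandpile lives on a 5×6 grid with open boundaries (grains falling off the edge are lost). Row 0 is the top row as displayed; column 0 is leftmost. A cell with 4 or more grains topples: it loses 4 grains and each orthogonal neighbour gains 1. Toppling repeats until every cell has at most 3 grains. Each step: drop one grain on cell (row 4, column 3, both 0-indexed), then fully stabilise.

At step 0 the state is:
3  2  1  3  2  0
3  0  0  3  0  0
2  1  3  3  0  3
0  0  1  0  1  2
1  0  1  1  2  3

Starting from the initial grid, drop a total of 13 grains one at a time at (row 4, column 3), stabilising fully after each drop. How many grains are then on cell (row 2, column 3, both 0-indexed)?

2

[0] 3  2  1  3  2  0
3  0  0  3  0  0
2  1  3  3  0  3
0  0  1  0  1  2
1  0  1  1  2  3
[1] 3  2  1  3  2  0
3  0  0  3  0  0
2  1  3  3  0  3
0  0  1  0  1  2
1  0  1  2  2  3
[2] 3  2  1  3  2  0
3  0  0  3  0  0
2  1  3  3  0  3
0  0  1  0  1  2
1  0  1  3  2  3
[3] 3  2  1  3  2  0
3  0  0  3  0  0
2  1  3  3  0  3
0  0  1  1  1  2
1  0  2  0  3  3
[4] 3  2  1  3  2  0
3  0  0  3  0  0
2  1  3  3  0  3
0  0  1  1  1  2
1  0  2  1  3  3
[5] 3  2  1  3  2  0
3  0  0  3  0  0
2  1  3  3  0  3
0  0  1  1  1  2
1  0  2  2  3  3
[6] 3  2  1  3  2  0
3  0  0  3  0  0
2  1  3  3  0  3
0  0  1  1  1  2
1  0  2  3  3  3
[7] 3  2  1  3  2  0
3  0  0  3  0  0
2  1  3  3  0  3
0  0  1  2  2  3
1  0  3  1  1  0
[8] 3  2  1  3  2  0
3  0  0  3  0  0
2  1  3  3  0  3
0  0  1  2  2  3
1  0  3  2  1  0
[9] 3  2  1  3  2  0
3  0  0  3  0  0
2  1  3  3  0  3
0  0  1  2  2  3
1  0  3  3  1  0
[10] 3  2  1  3  2  0
3  0  0  3  0  0
2  1  3  3  0  3
0  0  2  3  2  3
1  1  0  1  2  0
[11] 3  2  1  3  2  0
3  0  0  3  0  0
2  1  3  3  0  3
0  0  2  3  2  3
1  1  0  2  2  0
[12] 3  2  1  3  2  0
3  0  0  3  0  0
2  1  3  3  0  3
0  0  2  3  2  3
1  1  0  3  2  0
[13] 3  2  2  0  3  0
3  0  2  1  1  0
2  2  1  2  1  3
0  1  0  2  3  3
1  1  2  1  3  0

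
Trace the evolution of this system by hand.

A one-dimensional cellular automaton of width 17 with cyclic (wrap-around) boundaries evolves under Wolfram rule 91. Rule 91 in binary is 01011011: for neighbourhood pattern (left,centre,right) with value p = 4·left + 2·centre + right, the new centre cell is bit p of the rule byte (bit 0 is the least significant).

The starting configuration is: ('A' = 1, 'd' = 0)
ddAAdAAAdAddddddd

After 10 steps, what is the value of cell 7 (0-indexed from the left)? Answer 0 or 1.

gen 0: ddAAdAAAdAddddddd
gen 1: AAAAdAdAddAAAAAAA
gen 2: dddAddddAAAdddddd
gen 3: AAAdAAAAAdAAAAAAA
gen 4: ddAdAdddAdAdddddd
gen 5: AAdddAAAdddAAAAAA
gen 6: dAAAAAdAAAAAddddd
gen 7: AAdddAdAdddAAAAAA
gen 8: dAAAAdddAAAAddddd
gen 9: AAddAAAAAddAAAAAA
gen 10: dAAAAdddAAAAddddd

0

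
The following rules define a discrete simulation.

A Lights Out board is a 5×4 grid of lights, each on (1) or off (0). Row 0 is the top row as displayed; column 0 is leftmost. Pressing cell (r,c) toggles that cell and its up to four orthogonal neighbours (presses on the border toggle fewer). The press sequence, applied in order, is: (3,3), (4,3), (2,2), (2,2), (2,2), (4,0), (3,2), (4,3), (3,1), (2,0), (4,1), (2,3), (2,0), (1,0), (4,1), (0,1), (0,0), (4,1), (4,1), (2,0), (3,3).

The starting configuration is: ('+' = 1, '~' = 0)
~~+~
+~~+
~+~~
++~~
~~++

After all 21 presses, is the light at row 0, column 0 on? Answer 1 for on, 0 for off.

1

0) ~~+~
+~~+
~+~~
++~~
~~++
1) ~~+~
+~~+
~+~+
++++
~~+~
2) ~~+~
+~~+
~+~+
+++~
~~~+
3) ~~+~
+~++
~~+~
++~~
~~~+
4) ~~+~
+~~+
~+~+
+++~
~~~+
5) ~~+~
+~++
~~+~
++~~
~~~+
6) ~~+~
+~++
~~+~
~+~~
++~+
7) ~~+~
+~++
~~~~
~~++
++++
8) ~~+~
+~++
~~~~
~~+~
++~~
9) ~~+~
+~++
~+~~
++~~
+~~~
10) ~~+~
~~++
+~~~
~+~~
+~~~
11) ~~+~
~~++
+~~~
~~~~
~++~
12) ~~+~
~~+~
+~++
~~~+
~++~
13) ~~+~
+~+~
~+++
+~~+
~++~
14) +~+~
~++~
++++
+~~+
~++~
15) +~+~
~++~
++++
++~+
+~~~
16) ~+~~
~~+~
++++
++~+
+~~~
17) +~~~
+~+~
++++
++~+
+~~~
18) +~~~
+~+~
++++
+~~+
~++~
19) +~~~
+~+~
++++
++~+
+~~~
20) +~~~
~~+~
~~++
~+~+
+~~~
21) +~~~
~~+~
~~+~
~++~
+~~+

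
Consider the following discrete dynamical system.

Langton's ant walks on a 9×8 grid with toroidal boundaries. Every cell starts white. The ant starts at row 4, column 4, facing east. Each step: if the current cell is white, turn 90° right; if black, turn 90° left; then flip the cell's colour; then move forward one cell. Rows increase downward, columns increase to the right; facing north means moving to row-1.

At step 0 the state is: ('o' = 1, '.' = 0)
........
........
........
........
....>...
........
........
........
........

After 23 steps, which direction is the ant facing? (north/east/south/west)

south

0) ........
........
........
........
....>...
........
........
........
........
1) ........
........
........
........
....o...
....v...
........
........
........
2) ........
........
........
........
....o...
...<o...
........
........
........
3) ........
........
........
........
...^o...
...oo...
........
........
........
4) ........
........
........
........
...o>...
...oo...
........
........
........
5) ........
........
........
....^...
...o....
...oo...
........
........
........
6) ........
........
........
....o>..
...o....
...oo...
........
........
........
7) ........
........
........
....oo..
...o.v..
...oo...
........
........
........
8) ........
........
........
....oo..
...o<o..
...oo...
........
........
........
9) ........
........
........
....^o..
...ooo..
...oo...
........
........
........
10) ........
........
........
...<.o..
...ooo..
...oo...
........
........
........
11) ........
........
...^....
...o.o..
...ooo..
...oo...
........
........
........
12) ........
........
...o>...
...o.o..
...ooo..
...oo...
........
........
........
13) ........
........
...oo...
...ovo..
...ooo..
...oo...
........
........
........
14) ........
........
...oo...
...<oo..
...ooo..
...oo...
........
........
........
15) ........
........
...oo...
....oo..
...voo..
...oo...
........
........
........
16) ........
........
...oo...
....oo..
....>o..
...oo...
........
........
........
17) ........
........
...oo...
....^o..
.....o..
...oo...
........
........
........
18) ........
........
...oo...
...<.o..
.....o..
...oo...
........
........
........
19) ........
........
...^o...
...o.o..
.....o..
...oo...
........
........
........
20) ........
........
..<.o...
...o.o..
.....o..
...oo...
........
........
........
21) ........
..^.....
..o.o...
...o.o..
.....o..
...oo...
........
........
........
22) ........
..o>....
..o.o...
...o.o..
.....o..
...oo...
........
........
........
23) ........
..oo....
..ovo...
...o.o..
.....o..
...oo...
........
........
........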